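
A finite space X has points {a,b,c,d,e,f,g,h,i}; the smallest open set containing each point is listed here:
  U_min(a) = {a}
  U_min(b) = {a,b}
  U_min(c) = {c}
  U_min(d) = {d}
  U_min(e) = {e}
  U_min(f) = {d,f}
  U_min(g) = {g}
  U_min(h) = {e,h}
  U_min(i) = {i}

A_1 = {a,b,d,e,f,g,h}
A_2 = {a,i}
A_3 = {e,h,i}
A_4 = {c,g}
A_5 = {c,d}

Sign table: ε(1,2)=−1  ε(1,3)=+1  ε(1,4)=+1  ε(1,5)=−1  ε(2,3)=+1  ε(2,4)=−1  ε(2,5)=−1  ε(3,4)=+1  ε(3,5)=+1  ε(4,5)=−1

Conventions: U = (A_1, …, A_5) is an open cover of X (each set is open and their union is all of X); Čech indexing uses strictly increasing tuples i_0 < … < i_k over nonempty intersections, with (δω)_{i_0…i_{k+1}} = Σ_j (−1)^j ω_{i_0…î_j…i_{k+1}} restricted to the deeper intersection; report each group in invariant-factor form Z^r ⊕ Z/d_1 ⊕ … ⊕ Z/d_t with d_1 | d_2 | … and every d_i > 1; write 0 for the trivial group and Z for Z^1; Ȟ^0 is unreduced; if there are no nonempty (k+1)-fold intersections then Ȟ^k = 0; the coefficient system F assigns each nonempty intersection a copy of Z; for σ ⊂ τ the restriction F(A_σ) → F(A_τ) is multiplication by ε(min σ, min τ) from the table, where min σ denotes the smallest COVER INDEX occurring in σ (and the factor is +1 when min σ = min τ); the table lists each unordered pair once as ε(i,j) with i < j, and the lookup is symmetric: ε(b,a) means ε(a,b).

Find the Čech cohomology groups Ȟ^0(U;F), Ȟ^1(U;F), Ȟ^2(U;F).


Ȟ^0 ≅ 0,  Ȟ^1 ≅ Z ⊕ Z/2,  Ȟ^2 ≅ 0

nonempty intersections:
  A12={a} A13={e,h} A14={g} A15={d} A23={i} A45={c}
C dims 5,6; δ0: rk 5, SNF 1^4·2
Ȟ^0: (5−5)−0=0 ⇒ 0
Ȟ^1: (6−0)−5=1 plus torsion [2] ⇒ Z ⊕ Z/2
Ȟ^2: (0−0)−0=0 ⇒ 0


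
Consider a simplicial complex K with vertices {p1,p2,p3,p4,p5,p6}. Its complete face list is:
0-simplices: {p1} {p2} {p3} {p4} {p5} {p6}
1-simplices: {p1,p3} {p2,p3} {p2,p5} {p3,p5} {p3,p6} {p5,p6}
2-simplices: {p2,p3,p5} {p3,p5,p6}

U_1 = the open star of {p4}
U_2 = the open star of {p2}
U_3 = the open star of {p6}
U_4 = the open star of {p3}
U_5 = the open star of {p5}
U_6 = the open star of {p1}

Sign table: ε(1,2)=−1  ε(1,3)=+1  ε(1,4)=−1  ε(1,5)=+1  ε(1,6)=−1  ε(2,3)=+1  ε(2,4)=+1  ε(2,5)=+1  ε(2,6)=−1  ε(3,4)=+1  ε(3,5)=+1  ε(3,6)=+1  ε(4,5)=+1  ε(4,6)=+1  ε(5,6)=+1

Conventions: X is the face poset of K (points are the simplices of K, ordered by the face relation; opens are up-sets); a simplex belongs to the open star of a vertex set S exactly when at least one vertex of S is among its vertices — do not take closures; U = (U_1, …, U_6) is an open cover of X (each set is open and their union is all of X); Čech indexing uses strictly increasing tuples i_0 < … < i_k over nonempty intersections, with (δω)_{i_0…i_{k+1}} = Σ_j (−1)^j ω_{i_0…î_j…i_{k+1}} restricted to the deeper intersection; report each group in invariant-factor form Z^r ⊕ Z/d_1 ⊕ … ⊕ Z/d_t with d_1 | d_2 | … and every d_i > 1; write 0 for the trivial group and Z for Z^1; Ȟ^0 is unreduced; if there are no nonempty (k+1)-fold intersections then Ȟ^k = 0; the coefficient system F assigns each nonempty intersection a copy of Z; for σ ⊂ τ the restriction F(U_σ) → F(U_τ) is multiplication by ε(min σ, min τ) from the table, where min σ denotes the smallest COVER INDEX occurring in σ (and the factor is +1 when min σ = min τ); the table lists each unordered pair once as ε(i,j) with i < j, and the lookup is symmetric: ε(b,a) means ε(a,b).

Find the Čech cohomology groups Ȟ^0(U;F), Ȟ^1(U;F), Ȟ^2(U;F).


nerve of the cover:
  U1={{p4}} U2={{p2},{p2,p3},{p2,p5},{p2,p3,p5}} U3={{p6},{p3,p6},{p5,p6},{p3,p5,p6}} U4={{p3},{p1,p3},{p2,p3},{p3,p5},{p3,p6},{p2,p3,p5},{p3,p5,p6}} U5={{p5},{p2,p5},{p3,p5},{p5,p6},{p2,p3,p5},{p3,p5,p6}} U6={{p1},{p1,p3}}
  U24={{p2,p3},{p2,p3,p5}} U25={{p2,p5},{p2,p3,p5}} U34={{p3,p6},{p3,p5,p6}} U35={{p5,p6},{p3,p5,p6}} U45={{p3,p5},{p2,p3,p5},{p3,p5,p6}} U46={{p1,p3}}
  U245={{p2,p3,p5}} U345={{p3,p5,p6}}
C dims 6,6,2; δ0: rk 4, SNF 1^4; δ1: rk 2, SNF 1^2
Ȟ^0 = (6 − 4) − 0 = 2, so Ȟ^0 ≅ Z^2
Ȟ^1 = (6 − 2) − 4 = 0, so Ȟ^1 ≅ 0
Ȟ^2 = (2 − 0) − 2 = 0, so Ȟ^2 ≅ 0

Ȟ^0(U;F) ≅ Z^2,  Ȟ^1(U;F) ≅ 0,  Ȟ^2(U;F) ≅ 0


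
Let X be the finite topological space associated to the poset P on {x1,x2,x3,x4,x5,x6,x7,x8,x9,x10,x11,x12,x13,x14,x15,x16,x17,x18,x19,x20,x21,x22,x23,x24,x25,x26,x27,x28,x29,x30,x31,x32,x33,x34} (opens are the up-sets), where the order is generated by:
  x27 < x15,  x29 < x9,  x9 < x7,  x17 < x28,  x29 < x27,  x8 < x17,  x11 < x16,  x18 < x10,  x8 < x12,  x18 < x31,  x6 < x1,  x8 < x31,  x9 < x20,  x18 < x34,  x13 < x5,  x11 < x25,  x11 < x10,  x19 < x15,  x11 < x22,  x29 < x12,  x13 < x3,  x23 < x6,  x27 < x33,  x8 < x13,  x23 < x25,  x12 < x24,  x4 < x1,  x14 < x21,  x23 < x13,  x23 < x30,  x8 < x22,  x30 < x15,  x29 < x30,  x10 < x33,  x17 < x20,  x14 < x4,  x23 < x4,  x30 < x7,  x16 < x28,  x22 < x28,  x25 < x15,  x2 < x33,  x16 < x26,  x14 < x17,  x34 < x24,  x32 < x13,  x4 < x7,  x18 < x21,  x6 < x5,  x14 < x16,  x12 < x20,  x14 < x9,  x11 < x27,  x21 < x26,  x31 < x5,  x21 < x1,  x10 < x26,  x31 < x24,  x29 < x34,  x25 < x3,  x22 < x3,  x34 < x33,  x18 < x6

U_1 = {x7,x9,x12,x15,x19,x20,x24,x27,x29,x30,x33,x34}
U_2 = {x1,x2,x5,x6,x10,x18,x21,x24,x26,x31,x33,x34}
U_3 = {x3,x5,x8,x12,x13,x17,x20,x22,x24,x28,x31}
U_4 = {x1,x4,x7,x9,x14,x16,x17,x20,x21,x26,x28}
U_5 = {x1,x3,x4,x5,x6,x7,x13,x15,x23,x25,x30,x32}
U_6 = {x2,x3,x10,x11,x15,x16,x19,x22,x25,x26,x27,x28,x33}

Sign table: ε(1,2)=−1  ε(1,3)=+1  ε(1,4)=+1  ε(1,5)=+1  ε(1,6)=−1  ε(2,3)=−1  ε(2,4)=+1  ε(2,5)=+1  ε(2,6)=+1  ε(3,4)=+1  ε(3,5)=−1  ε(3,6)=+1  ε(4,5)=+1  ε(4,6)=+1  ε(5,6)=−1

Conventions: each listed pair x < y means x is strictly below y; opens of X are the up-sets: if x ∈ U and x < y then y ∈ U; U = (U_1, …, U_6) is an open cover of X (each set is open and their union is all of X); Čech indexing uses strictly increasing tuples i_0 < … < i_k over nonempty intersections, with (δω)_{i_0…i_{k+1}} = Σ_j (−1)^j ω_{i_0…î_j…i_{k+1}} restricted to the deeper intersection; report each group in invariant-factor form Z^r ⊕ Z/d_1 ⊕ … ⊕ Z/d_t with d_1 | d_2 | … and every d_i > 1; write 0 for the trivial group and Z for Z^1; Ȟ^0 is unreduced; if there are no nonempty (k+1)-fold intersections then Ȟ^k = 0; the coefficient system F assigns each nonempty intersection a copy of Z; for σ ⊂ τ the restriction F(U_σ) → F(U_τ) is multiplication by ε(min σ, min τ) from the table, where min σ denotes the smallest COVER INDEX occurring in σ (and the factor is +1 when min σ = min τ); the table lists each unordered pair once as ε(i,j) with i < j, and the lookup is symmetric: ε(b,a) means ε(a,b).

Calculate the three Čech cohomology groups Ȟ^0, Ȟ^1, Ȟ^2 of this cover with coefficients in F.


Ȟ^0 ≅ 0, Ȟ^1 ≅ Z/2 and Ȟ^2 ≅ Z

nonempty overlaps:
  U12={x24,x33,x34} U13={x12,x20,x24} U14={x7,x9,x20} U15={x7,x15,x30} U16={x15,x19,x27,x33} U23={x5,x24,x31} U24={x1,x21,x26} U25={x1,x5,x6} U26={x2,x10,x26,x33} U34={x17,x20,x28} U35={x3,x5,x13} U36={x3,x22,x28} U45={x1,x4,x7} U46={x16,x26,x28} U56={x3,x15,x25}
  U123={x24} U126={x33} U134={x20} U145={x7} U156={x15} U235={x5} U245={x1} U246={x26} U346={x28} U356={x3}
C dims 6,15,10; δ0: rk 6, SNF 1^5·2; δ1: rk 9, SNF 1^9
degree 0: 6−6−0 = 0 → Ȟ^0 ≅ 0
degree 1: 15−9−6 = 0 plus torsion [2] → Ȟ^1 ≅ Z/2
degree 2: 10−0−9 = 1 → Ȟ^2 ≅ Z


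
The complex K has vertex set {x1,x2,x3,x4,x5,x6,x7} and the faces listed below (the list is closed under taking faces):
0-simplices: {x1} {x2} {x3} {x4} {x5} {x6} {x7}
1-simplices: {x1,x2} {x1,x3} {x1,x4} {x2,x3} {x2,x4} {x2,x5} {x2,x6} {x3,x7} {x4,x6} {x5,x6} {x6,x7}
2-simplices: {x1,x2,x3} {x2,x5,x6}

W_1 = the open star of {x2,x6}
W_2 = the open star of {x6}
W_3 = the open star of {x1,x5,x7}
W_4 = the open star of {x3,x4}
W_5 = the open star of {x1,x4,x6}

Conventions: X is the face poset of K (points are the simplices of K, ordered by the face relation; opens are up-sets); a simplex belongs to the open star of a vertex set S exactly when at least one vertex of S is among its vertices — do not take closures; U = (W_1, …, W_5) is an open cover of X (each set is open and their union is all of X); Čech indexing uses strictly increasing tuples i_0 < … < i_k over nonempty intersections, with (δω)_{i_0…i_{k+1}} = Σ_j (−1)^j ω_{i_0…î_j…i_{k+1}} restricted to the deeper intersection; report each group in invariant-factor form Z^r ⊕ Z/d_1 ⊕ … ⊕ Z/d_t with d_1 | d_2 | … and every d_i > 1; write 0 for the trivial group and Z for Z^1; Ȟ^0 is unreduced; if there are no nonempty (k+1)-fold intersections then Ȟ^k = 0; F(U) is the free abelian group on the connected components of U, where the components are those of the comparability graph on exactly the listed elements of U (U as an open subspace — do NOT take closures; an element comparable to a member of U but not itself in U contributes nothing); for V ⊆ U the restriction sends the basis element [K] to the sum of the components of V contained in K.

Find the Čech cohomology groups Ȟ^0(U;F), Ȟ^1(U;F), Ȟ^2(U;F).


nonempty intersections:
  W1={{x2},{x6},{x1,x2},{x2,x3},{x2,x4},{x2,x5},{x2,x6},{x4,x6},{x5,x6},{x6,x7},{x1,x2,x3},{x2,x5,x6}} W2={{x6},{x2,x6},{x4,x6},{x5,x6},{x6,x7},{x2,x5,x6}} W3={{x1},{x5},{x7},{x1,x2},{x1,x3},{x1,x4},{x2,x5},{x3,x7},{x5,x6},{x6,x7},{x1,x2,x3},{x2,x5,x6}} W4={{x3},{x4},{x1,x3},{x1,x4},{x2,x3},{x2,x4},{x3,x7},{x4,x6},{x1,x2,x3}} W5={{x1},{x4},{x6},{x1,x2},{x1,x3},{x1,x4},{x2,x4},{x2,x6},{x4,x6},{x5,x6},{x6,x7},{x1,x2,x3},{x2,x5,x6}}
  W12={{x6},{x2,x6},{x4,x6},{x5,x6},{x6,x7},{x2,x5,x6}} W13={{x1,x2},{x2,x5},{x5,x6},{x6,x7},{x1,x2,x3},{x2,x5,x6}} W14={{x2,x3},{x2,x4},{x4,x6},{x1,x2,x3}} W15={{x6},{x1,x2},{x2,x4},{x2,x6},{x4,x6},{x5,x6},{x6,x7},{x1,x2,x3},{x2,x5,x6}} W23={{x5,x6},{x6,x7},{x2,x5,x6}} W24={{x4,x6}} W25={{x6},{x2,x6},{x4,x6},{x5,x6},{x6,x7},{x2,x5,x6}} W34={{x1,x3},{x1,x4},{x3,x7},{x1,x2,x3}} W35={{x1},{x1,x2},{x1,x3},{x1,x4},{x5,x6},{x6,x7},{x1,x2,x3},{x2,x5,x6}} W45={{x4},{x1,x3},{x1,x4},{x2,x4},{x4,x6},{x1,x2,x3}}
  W123={{x5,x6},{x6,x7},{x2,x5,x6}} W124={{x4,x6}} W125={{x6},{x2,x6},{x4,x6},{x5,x6},{x6,x7},{x2,x5,x6}} W134={{x1,x2,x3}} W135={{x1,x2},{x5,x6},{x6,x7},{x1,x2,x3},{x2,x5,x6}} W145={{x2,x4},{x4,x6},{x1,x2,x3}} W235={{x5,x6},{x6,x7},{x2,x5,x6}} W245={{x4,x6}} W345={{x1,x3},{x1,x4},{x1,x2,x3}}
  W1235={{x5,x6},{x6,x7},{x2,x5,x6}} W1245={{x4,x6}} W1345={{x1,x2,x3}}
components per intersection:
  W1: {{x2},{x6},{x1,x2},{x2,x3},{x2,x4},{x2,x5},{x2,x6},{x4,x6},{x5,x6},{x6,x7},{x1,x2,x3},{x2,x5,x6}}
  W2: {{x6},{x2,x6},{x4,x6},{x5,x6},{x6,x7},{x2,x5,x6}}
  W3: {{x1},{x1,x2},{x1,x3},{x1,x4},{x1,x2,x3}} {{x5},{x2,x5},{x5,x6},{x2,x5,x6}} {{x7},{x3,x7},{x6,x7}}
  W4: {{x3},{x1,x3},{x2,x3},{x3,x7},{x1,x2,x3}} {{x4},{x1,x4},{x2,x4},{x4,x6}}
  W5: {{x1},{x4},{x6},{x1,x2},{x1,x3},{x1,x4},{x2,x4},{x2,x6},{x4,x6},{x5,x6},{x6,x7},{x1,x2,x3},{x2,x5,x6}}
  W12: {{x6},{x2,x6},{x4,x6},{x5,x6},{x6,x7},{x2,x5,x6}}
  W13: {{x1,x2},{x1,x2,x3}} {{x2,x5},{x5,x6},{x2,x5,x6}} {{x6,x7}}
  W14: {{x2,x3},{x1,x2,x3}} {{x2,x4}} {{x4,x6}}
  W15: {{x6},{x2,x6},{x4,x6},{x5,x6},{x6,x7},{x2,x5,x6}} {{x1,x2},{x1,x2,x3}} {{x2,x4}}
  W23: {{x5,x6},{x2,x5,x6}} {{x6,x7}}
  W24: {{x4,x6}}
  W25: {{x6},{x2,x6},{x4,x6},{x5,x6},{x6,x7},{x2,x5,x6}}
  W34: {{x1,x3},{x1,x2,x3}} {{x1,x4}} {{x3,x7}}
  W35: {{x1},{x1,x2},{x1,x3},{x1,x4},{x1,x2,x3}} {{x5,x6},{x2,x5,x6}} {{x6,x7}}
  W45: {{x4},{x1,x4},{x2,x4},{x4,x6}} {{x1,x3},{x1,x2,x3}}
  W123: {{x5,x6},{x2,x5,x6}} {{x6,x7}}
  W124: {{x4,x6}}
  W125: {{x6},{x2,x6},{x4,x6},{x5,x6},{x6,x7},{x2,x5,x6}}
  W134: {{x1,x2,x3}}
  W135: {{x1,x2},{x1,x2,x3}} {{x5,x6},{x2,x5,x6}} {{x6,x7}}
  W145: {{x2,x4}} {{x4,x6}} {{x1,x2,x3}}
  W235: {{x5,x6},{x2,x5,x6}} {{x6,x7}}
  W245: {{x4,x6}}
  W345: {{x1,x3},{x1,x2,x3}} {{x1,x4}}
  W1235: {{x5,x6},{x2,x5,x6}} {{x6,x7}}
  W1245: {{x4,x6}}
  W1345: {{x1,x2,x3}}
C dims 8,22,16,4; δ0: rk 7, SNF 1^7; δ1: rk 12, SNF 1^12; δ2: rk 4, SNF 1^4
Ȟ^0: (8−7)−0=1 ⇒ Z
Ȟ^1: (22−12)−7=3 ⇒ Z^3
Ȟ^2: (16−4)−12=0 ⇒ 0

Ȟ^0(U;F) ≅ Z, Ȟ^1(U;F) ≅ Z^3 and Ȟ^2(U;F) ≅ 0


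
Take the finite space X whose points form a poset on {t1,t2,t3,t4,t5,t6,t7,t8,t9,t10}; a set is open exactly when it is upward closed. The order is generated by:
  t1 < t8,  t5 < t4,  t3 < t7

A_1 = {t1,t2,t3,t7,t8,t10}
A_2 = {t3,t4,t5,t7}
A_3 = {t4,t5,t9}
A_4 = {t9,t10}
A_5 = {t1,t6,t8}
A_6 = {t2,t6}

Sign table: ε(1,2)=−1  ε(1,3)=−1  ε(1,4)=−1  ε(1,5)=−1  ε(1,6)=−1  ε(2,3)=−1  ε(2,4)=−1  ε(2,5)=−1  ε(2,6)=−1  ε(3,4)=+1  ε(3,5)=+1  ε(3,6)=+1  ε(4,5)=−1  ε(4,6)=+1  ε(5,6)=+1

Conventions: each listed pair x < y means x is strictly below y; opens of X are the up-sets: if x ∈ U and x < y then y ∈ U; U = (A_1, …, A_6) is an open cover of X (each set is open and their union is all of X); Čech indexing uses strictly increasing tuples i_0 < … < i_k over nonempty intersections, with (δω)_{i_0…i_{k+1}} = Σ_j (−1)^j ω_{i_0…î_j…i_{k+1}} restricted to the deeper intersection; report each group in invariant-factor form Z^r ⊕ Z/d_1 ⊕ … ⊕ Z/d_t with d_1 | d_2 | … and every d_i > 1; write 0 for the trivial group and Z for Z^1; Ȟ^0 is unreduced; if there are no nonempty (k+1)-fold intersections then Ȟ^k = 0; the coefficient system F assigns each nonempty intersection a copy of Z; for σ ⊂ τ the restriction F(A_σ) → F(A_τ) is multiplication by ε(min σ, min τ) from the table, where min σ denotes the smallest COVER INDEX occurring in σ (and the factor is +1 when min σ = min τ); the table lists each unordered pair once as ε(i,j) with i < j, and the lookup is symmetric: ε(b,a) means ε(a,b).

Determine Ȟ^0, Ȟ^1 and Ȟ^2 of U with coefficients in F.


Ȟ^0 ≅ 0, Ȟ^1 ≅ Z ⊕ Z/2 and Ȟ^2 ≅ 0

nonempty intersections:
  A12={t3,t7} A14={t10} A15={t1,t8} A16={t2} A23={t4,t5} A34={t9} A56={t6}
C dims 6,7; δ0: rk 6, SNF 1^5·2
Ȟ^0: (6−6)−0=0 ⇒ 0
Ȟ^1: (7−0)−6=1 plus torsion [2] ⇒ Z ⊕ Z/2
Ȟ^2: (0−0)−0=0 ⇒ 0


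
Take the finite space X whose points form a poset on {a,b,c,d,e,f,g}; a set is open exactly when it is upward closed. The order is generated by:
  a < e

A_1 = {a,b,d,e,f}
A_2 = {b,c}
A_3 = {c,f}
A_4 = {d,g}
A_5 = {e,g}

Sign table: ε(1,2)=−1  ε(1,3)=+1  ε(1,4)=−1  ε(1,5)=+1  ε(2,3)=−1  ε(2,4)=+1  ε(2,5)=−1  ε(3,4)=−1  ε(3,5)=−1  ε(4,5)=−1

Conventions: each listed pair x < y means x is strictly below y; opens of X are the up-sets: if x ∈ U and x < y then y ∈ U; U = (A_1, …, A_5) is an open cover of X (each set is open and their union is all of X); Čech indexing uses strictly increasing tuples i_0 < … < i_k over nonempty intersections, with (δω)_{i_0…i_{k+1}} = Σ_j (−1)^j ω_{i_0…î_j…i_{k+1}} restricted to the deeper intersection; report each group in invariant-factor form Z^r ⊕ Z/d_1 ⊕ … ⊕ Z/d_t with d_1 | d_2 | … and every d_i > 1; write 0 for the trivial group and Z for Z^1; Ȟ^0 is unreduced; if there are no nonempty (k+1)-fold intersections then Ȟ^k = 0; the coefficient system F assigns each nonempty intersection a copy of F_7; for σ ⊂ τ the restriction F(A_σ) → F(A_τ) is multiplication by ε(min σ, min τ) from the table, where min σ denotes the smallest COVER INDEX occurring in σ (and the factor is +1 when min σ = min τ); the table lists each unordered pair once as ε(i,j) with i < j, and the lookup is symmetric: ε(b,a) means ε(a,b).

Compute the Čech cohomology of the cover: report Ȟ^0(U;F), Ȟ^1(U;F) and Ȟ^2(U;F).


nerve simplices:
  A12={b} A13={f} A14={d} A15={e} A23={c} A45={g}
C dims 5,6; δ0: rk_F7 4
degree 0: 5−4−0 = 1 → Ȟ^0 ≅ Z/7
degree 1: 6−0−4 = 2 → Ȟ^1 ≅ Z/7 ⊕ Z/7
degree 2: 0−0−0 = 0 → Ȟ^2 ≅ 0

Ȟ^0(U;F) ≅ Z/7,  Ȟ^1(U;F) ≅ Z/7 ⊕ Z/7,  Ȟ^2(U;F) ≅ 0


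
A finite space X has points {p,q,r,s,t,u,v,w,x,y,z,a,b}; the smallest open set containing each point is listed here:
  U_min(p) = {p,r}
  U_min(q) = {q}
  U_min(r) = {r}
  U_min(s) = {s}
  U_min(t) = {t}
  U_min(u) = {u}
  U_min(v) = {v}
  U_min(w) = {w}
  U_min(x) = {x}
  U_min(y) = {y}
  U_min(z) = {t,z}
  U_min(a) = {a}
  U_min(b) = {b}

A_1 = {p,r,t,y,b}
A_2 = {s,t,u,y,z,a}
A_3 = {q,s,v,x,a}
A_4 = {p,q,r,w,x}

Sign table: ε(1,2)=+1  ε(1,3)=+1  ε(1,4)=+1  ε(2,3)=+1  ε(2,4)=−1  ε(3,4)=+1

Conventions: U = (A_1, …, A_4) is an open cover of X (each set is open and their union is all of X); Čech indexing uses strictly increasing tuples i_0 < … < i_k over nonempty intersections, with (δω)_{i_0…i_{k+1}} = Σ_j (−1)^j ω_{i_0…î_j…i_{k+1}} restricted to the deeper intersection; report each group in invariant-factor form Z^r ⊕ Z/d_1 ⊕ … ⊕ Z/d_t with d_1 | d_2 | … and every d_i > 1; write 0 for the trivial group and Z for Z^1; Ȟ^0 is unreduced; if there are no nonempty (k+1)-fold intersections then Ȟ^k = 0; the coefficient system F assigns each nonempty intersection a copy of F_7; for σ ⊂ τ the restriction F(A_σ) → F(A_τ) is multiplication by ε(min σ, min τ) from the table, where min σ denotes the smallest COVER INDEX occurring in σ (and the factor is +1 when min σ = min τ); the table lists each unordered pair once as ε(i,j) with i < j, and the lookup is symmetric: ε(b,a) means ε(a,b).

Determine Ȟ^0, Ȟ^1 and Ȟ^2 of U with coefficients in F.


intersection data:
  A12={t,y} A14={p,r} A23={s,a} A34={q,x}
C dims 4,4; δ0: rk_F7 3
Ȟ^0 = (4 − 3) − 0 = 1, so Ȟ^0 ≅ Z/7
Ȟ^1 = (4 − 0) − 3 = 1, so Ȟ^1 ≅ Z/7
Ȟ^2 = (0 − 0) − 0 = 0, so Ȟ^2 ≅ 0

Ȟ^0 ≅ Z/7, Ȟ^1 ≅ Z/7 and Ȟ^2 ≅ 0


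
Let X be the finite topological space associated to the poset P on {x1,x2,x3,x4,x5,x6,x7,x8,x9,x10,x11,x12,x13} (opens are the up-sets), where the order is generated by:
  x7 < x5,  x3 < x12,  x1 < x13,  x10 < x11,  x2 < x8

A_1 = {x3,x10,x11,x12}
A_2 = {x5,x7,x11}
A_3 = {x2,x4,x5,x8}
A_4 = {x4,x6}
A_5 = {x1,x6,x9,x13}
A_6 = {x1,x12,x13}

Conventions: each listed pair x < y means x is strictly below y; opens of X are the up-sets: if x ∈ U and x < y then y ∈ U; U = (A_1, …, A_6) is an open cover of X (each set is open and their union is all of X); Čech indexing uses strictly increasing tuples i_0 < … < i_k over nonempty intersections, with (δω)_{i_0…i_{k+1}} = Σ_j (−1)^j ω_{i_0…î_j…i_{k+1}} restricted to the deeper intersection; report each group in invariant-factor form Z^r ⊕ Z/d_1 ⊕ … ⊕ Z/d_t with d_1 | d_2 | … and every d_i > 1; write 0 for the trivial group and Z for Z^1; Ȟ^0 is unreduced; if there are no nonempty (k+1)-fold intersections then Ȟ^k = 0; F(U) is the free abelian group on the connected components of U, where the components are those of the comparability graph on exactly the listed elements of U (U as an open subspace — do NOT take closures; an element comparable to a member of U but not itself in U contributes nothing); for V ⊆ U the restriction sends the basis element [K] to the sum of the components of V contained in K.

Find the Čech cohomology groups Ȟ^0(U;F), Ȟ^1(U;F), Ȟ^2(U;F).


Ȟ^0(U;F) ≅ Z^8; Ȟ^1(U;F) ≅ 0; Ȟ^2(U;F) ≅ 0

nerve of the cover:
  A12={x11} A16={x12} A23={x5} A34={x4} A45={x6} A56={x1,x13}
components per intersection:
  A1: {x3,x12} {x10,x11}
  A2: {x5,x7} {x11}
  A3: {x2,x8} {x4} {x5}
  A4: {x4} {x6}
  A5: {x1,x13} {x6} {x9}
  A6: {x1,x13} {x12}
  A12: {x11}
  A16: {x12}
  A23: {x5}
  A34: {x4}
  A45: {x6}
  A56: {x1,x13}
C dims 14,6; δ0: rk 6, SNF 1^6
Ȟ^0 = (14 − 6) − 0 = 8, so Ȟ^0 ≅ Z^8
Ȟ^1 = (6 − 0) − 6 = 0, so Ȟ^1 ≅ 0
Ȟ^2 = (0 − 0) − 0 = 0, so Ȟ^2 ≅ 0


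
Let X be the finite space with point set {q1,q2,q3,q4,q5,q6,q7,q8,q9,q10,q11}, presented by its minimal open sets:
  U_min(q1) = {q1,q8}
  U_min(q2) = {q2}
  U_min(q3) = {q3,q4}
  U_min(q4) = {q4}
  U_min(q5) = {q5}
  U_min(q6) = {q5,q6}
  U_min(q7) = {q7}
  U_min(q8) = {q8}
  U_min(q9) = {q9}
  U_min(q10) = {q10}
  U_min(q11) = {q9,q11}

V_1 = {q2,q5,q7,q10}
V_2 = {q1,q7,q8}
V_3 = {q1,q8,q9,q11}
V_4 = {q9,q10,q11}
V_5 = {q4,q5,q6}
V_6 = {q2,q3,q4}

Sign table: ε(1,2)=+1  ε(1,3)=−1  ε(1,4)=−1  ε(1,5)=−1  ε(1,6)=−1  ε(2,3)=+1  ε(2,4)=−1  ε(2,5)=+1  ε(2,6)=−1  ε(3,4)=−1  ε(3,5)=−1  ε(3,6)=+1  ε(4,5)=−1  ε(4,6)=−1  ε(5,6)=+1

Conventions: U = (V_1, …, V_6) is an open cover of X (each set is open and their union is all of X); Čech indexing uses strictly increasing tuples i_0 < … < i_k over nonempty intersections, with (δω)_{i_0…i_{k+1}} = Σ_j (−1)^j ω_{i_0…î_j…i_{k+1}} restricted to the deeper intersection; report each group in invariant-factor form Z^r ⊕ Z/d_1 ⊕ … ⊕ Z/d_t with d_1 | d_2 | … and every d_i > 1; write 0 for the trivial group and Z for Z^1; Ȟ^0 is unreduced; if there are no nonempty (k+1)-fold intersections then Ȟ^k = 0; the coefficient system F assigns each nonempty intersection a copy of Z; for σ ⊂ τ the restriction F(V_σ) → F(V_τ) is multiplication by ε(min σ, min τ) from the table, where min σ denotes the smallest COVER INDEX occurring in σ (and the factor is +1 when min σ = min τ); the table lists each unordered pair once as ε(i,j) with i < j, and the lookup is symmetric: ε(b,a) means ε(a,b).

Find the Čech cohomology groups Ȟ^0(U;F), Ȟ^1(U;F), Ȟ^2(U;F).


Ȟ^0 ≅ Z; Ȟ^1 ≅ Z^2; Ȟ^2 ≅ 0

intersection data:
  V12={q7} V14={q10} V15={q5} V16={q2} V23={q1,q8} V34={q9,q11} V56={q4}
C dims 6,7; δ0: rk 5, SNF 1^5
Ȟ^0 = (6 − 5) − 0 = 1, so Ȟ^0 ≅ Z
Ȟ^1 = (7 − 0) − 5 = 2, so Ȟ^1 ≅ Z^2
Ȟ^2 = (0 − 0) − 0 = 0, so Ȟ^2 ≅ 0


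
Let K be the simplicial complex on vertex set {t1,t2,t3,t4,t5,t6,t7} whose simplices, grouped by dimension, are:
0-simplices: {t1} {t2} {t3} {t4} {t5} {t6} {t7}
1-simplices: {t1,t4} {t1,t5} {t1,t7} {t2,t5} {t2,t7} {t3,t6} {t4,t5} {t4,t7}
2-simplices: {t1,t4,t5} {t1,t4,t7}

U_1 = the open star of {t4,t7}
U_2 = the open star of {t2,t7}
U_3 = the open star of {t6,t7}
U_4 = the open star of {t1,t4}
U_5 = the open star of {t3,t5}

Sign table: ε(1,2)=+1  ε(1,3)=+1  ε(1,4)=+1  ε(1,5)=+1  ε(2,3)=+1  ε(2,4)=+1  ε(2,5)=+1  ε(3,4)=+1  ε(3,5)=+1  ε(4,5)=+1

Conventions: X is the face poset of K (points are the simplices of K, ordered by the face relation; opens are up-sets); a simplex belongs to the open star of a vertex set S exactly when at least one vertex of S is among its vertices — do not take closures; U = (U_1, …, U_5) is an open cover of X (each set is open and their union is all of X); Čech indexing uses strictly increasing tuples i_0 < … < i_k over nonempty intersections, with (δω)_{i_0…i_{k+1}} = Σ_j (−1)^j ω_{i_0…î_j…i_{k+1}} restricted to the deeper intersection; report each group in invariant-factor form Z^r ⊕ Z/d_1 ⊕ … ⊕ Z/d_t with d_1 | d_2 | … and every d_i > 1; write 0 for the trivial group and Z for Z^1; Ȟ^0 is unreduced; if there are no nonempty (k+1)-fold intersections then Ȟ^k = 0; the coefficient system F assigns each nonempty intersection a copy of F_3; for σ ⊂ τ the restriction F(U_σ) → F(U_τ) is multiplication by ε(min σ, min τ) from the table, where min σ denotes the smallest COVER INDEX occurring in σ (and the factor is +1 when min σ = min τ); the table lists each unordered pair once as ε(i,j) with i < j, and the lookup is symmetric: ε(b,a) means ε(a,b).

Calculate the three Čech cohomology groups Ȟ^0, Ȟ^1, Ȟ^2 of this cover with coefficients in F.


Ȟ^0 = Z/3, Ȟ^1 = Z/3 ⊕ Z/3 and Ȟ^2 = 0

nerve simplices:
  U1={{t4},{t7},{t1,t4},{t1,t7},{t2,t7},{t4,t5},{t4,t7},{t1,t4,t5},{t1,t4,t7}} U2={{t2},{t7},{t1,t7},{t2,t5},{t2,t7},{t4,t7},{t1,t4,t7}} U3={{t6},{t7},{t1,t7},{t2,t7},{t3,t6},{t4,t7},{t1,t4,t7}} U4={{t1},{t4},{t1,t4},{t1,t5},{t1,t7},{t4,t5},{t4,t7},{t1,t4,t5},{t1,t4,t7}} U5={{t3},{t5},{t1,t5},{t2,t5},{t3,t6},{t4,t5},{t1,t4,t5}}
  U12={{t7},{t1,t7},{t2,t7},{t4,t7},{t1,t4,t7}} U13={{t7},{t1,t7},{t2,t7},{t4,t7},{t1,t4,t7}} U14={{t4},{t1,t4},{t1,t7},{t4,t5},{t4,t7},{t1,t4,t5},{t1,t4,t7}} U15={{t4,t5},{t1,t4,t5}} U23={{t7},{t1,t7},{t2,t7},{t4,t7},{t1,t4,t7}} U24={{t1,t7},{t4,t7},{t1,t4,t7}} U25={{t2,t5}} U34={{t1,t7},{t4,t7},{t1,t4,t7}} U35={{t3,t6}} U45={{t1,t5},{t4,t5},{t1,t4,t5}}
  U123={{t7},{t1,t7},{t2,t7},{t4,t7},{t1,t4,t7}} U124={{t1,t7},{t4,t7},{t1,t4,t7}} U134={{t1,t7},{t4,t7},{t1,t4,t7}} U145={{t4,t5},{t1,t4,t5}} U234={{t1,t7},{t4,t7},{t1,t4,t7}}
  U1234={{t1,t7},{t4,t7},{t1,t4,t7}}
C dims 5,10,5,1; δ0: rk_F3 4; δ1: rk_F3 4; δ2: rk_F3 1
degree 0: 5−4−0 = 1 → Ȟ^0 ≅ Z/3
degree 1: 10−4−4 = 2 → Ȟ^1 ≅ Z/3 ⊕ Z/3
degree 2: 5−1−4 = 0 → Ȟ^2 ≅ 0


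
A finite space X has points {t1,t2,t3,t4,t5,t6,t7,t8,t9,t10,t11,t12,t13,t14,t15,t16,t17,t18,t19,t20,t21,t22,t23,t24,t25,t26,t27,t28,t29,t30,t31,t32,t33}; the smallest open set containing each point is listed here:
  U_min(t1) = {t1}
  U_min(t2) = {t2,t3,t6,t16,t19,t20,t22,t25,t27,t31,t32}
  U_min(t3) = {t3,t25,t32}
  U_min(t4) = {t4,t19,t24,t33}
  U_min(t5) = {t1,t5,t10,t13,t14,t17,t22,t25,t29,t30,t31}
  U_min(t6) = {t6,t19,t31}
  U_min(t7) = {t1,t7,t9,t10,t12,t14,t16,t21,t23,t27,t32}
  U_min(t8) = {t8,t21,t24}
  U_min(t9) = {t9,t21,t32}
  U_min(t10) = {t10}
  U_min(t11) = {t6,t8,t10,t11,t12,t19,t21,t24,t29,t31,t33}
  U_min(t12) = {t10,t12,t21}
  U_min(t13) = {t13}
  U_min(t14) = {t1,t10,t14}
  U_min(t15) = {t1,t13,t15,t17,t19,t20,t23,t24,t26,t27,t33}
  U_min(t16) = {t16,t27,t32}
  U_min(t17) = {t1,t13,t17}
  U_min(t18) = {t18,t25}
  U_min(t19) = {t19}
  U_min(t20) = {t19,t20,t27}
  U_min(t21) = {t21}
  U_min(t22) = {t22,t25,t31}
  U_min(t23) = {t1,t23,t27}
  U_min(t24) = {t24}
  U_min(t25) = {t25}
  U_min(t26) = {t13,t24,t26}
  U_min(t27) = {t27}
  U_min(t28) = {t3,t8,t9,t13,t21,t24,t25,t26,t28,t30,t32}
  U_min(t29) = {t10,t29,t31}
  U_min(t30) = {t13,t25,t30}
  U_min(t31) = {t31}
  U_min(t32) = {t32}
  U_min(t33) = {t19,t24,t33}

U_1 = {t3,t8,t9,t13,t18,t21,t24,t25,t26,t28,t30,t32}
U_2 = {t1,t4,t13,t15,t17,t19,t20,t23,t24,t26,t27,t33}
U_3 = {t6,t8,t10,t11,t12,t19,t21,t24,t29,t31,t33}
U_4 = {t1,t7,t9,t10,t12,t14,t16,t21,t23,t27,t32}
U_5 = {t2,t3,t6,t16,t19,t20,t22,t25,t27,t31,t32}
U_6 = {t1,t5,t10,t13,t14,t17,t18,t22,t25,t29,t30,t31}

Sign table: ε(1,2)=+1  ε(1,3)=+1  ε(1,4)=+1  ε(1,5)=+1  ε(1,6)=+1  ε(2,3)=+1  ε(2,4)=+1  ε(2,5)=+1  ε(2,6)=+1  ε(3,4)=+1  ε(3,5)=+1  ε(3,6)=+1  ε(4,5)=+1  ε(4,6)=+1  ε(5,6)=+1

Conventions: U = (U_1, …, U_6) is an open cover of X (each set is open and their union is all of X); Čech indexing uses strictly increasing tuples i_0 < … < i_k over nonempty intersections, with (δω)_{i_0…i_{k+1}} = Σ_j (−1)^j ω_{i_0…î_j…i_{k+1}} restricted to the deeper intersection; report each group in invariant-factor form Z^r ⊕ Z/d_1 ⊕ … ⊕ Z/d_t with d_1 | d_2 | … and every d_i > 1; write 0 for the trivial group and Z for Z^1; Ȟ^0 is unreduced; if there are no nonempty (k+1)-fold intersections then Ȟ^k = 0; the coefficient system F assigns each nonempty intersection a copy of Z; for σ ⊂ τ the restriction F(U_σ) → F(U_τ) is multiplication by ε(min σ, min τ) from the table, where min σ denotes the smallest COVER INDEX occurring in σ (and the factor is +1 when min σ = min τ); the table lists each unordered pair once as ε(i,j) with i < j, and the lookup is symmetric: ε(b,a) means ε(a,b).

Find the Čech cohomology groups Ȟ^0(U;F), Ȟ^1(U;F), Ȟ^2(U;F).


cover nerve:
  U12={t13,t24,t26} U13={t8,t21,t24} U14={t9,t21,t32} U15={t3,t25,t32} U16={t13,t18,t25,t30} U23={t19,t24,t33} U24={t1,t23,t27} U25={t19,t20,t27} U26={t1,t13,t17} U34={t10,t12,t21} U35={t6,t19,t31} U36={t10,t29,t31} U45={t16,t27,t32} U46={t1,t10,t14} U56={t22,t25,t31}
  U123={t24} U126={t13} U134={t21} U145={t32} U156={t25} U235={t19} U245={t27} U246={t1} U346={t10} U356={t31}
C dims 6,15,10; δ0: rk 5, SNF 1^5; δ1: rk 10, SNF 1^9·2
Ȟ^0: (6−5)−0=1 ⇒ Z
Ȟ^1: (15−10)−5=0 ⇒ 0
Ȟ^2: (10−0)−10=0 plus torsion [2] ⇒ Z/2

Ȟ^0 ≅ Z,  Ȟ^1 ≅ 0,  Ȟ^2 ≅ Z/2


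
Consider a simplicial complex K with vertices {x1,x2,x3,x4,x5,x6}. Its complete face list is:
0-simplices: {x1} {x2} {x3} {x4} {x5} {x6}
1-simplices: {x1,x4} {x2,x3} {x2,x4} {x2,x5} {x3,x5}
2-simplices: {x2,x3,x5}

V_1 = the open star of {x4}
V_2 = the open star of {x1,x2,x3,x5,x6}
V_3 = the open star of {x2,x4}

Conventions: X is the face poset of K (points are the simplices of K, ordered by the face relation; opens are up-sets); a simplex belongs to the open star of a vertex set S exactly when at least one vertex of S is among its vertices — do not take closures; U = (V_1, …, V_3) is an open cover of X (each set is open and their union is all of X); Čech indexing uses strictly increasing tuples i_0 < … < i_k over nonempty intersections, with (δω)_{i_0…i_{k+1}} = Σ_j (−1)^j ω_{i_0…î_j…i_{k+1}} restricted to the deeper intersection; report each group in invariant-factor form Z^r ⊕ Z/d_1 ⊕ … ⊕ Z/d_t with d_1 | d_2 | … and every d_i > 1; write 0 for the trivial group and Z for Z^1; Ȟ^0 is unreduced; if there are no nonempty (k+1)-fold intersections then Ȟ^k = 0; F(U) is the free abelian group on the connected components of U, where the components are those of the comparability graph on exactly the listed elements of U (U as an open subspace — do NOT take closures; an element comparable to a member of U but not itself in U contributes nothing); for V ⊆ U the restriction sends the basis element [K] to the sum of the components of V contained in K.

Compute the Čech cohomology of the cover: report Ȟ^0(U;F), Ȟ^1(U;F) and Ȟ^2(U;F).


Ȟ^0 = Z^2, Ȟ^1 = 0 and Ȟ^2 = 0

nonempty intersections:
  V1={{x4},{x1,x4},{x2,x4}} V2={{x1},{x2},{x3},{x5},{x6},{x1,x4},{x2,x3},{x2,x4},{x2,x5},{x3,x5},{x2,x3,x5}} V3={{x2},{x4},{x1,x4},{x2,x3},{x2,x4},{x2,x5},{x2,x3,x5}}
  V12={{x1,x4},{x2,x4}} V13={{x4},{x1,x4},{x2,x4}} V23={{x2},{x1,x4},{x2,x3},{x2,x4},{x2,x5},{x2,x3,x5}}
  V123={{x1,x4},{x2,x4}}
components per intersection:
  V1: {{x4},{x1,x4},{x2,x4}}
  V2: {{x1},{x1,x4}} {{x2},{x3},{x5},{x2,x3},{x2,x4},{x2,x5},{x3,x5},{x2,x3,x5}} {{x6}}
  V3: {{x2},{x4},{x1,x4},{x2,x3},{x2,x4},{x2,x5},{x2,x3,x5}}
  V12: {{x1,x4}} {{x2,x4}}
  V13: {{x4},{x1,x4},{x2,x4}}
  V23: {{x2},{x2,x3},{x2,x4},{x2,x5},{x2,x3,x5}} {{x1,x4}}
  V123: {{x1,x4}} {{x2,x4}}
C dims 5,5,2; δ0: rk 3, SNF 1^3; δ1: rk 2, SNF 1^2
Ȟ^0: (5−3)−0=2 ⇒ Z^2
Ȟ^1: (5−2)−3=0 ⇒ 0
Ȟ^2: (2−0)−2=0 ⇒ 0


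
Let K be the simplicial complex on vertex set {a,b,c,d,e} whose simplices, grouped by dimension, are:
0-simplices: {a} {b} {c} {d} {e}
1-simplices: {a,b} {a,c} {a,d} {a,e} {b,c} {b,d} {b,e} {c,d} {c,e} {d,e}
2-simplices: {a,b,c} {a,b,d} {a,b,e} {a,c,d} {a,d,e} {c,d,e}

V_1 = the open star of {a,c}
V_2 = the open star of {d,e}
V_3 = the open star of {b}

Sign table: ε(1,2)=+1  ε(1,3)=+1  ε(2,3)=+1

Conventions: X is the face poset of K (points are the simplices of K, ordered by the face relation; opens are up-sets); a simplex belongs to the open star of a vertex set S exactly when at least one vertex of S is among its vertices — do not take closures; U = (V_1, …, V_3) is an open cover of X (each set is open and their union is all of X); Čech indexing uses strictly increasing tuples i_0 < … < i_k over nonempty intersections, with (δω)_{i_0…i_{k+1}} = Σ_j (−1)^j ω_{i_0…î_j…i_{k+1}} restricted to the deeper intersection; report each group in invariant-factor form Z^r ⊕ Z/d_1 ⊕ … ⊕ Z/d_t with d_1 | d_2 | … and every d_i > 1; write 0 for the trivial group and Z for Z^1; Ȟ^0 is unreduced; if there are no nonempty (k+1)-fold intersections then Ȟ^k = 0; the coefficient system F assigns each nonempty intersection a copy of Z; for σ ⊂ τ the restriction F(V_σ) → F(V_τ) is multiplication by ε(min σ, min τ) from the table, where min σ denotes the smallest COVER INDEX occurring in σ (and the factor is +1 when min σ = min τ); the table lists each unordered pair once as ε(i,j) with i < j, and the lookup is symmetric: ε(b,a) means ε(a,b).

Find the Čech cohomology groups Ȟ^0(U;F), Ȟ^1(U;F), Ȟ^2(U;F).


nonempty intersections:
  V1={{a},{c},{a,b},{a,c},{a,d},{a,e},{b,c},{c,d},{c,e},{a,b,c},{a,b,d},{a,b,e},{a,c,d},{a,d,e},{c,d,e}} V2={{d},{e},{a,d},{a,e},{b,d},{b,e},{c,d},{c,e},{d,e},{a,b,d},{a,b,e},{a,c,d},{a,d,e},{c,d,e}} V3={{b},{a,b},{b,c},{b,d},{b,e},{a,b,c},{a,b,d},{a,b,e}}
  V12={{a,d},{a,e},{c,d},{c,e},{a,b,d},{a,b,e},{a,c,d},{a,d,e},{c,d,e}} V13={{a,b},{b,c},{a,b,c},{a,b,d},{a,b,e}} V23={{b,d},{b,e},{a,b,d},{a,b,e}}
  V123={{a,b,d},{a,b,e}}
C dims 3,3,1; δ0: rk 2, SNF 1^2; δ1: rk 1, SNF 1^1
Ȟ^0: (3−2)−0=1 ⇒ Z
Ȟ^1: (3−1)−2=0 ⇒ 0
Ȟ^2: (1−0)−1=0 ⇒ 0

Ȟ^0 = Z,  Ȟ^1 = 0,  Ȟ^2 = 0


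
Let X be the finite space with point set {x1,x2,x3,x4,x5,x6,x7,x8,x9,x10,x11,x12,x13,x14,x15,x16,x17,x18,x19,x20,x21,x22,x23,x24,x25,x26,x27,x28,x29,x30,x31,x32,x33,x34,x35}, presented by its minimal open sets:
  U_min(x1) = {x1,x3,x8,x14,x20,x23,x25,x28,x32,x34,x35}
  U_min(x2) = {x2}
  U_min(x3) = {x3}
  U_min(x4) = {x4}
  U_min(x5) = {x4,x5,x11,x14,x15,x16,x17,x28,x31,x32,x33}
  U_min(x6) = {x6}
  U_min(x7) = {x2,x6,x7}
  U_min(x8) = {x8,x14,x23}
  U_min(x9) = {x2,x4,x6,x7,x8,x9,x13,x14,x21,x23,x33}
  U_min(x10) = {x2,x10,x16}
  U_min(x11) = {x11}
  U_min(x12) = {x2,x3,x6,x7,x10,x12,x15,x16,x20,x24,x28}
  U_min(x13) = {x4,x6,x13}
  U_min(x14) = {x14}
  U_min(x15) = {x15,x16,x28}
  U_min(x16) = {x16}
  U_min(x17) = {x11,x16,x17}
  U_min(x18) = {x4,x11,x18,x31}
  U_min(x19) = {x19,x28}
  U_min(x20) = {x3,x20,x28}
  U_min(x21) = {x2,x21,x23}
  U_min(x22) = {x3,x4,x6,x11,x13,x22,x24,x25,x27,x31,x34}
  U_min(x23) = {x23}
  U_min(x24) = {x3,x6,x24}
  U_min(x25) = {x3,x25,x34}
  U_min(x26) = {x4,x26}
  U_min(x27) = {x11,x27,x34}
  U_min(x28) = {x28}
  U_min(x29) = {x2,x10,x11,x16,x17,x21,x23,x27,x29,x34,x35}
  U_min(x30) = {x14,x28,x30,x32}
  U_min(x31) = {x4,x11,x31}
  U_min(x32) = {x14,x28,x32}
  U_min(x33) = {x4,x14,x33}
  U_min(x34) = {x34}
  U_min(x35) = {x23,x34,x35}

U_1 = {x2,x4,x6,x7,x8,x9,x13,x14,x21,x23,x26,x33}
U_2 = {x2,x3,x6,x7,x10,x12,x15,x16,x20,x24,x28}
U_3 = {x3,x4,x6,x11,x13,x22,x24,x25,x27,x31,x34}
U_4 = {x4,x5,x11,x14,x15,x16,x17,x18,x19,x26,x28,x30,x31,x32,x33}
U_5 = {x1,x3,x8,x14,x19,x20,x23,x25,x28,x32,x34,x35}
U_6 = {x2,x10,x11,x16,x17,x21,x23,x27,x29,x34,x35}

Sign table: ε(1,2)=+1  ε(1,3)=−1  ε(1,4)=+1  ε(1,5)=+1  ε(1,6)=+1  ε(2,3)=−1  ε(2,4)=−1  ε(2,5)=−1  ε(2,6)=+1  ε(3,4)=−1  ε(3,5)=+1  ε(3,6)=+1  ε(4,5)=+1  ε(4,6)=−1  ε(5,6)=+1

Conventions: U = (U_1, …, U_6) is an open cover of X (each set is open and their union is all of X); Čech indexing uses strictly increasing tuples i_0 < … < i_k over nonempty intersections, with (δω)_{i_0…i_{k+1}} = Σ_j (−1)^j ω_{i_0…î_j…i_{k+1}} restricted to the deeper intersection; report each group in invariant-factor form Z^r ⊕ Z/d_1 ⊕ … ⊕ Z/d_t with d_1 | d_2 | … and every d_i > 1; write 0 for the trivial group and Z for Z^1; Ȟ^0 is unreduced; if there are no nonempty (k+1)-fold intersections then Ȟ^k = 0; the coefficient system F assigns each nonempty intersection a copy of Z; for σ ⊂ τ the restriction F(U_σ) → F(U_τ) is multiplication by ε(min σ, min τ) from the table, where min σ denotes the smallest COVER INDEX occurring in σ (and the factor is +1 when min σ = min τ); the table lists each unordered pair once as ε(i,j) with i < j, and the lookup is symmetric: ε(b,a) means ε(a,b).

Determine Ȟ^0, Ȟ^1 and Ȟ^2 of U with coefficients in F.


cover nerve:
  U12={x2,x6,x7} U13={x4,x6,x13} U14={x4,x14,x26,x33} U15={x8,x14,x23} U16={x2,x21,x23} U23={x3,x6,x24} U24={x15,x16,x28} U25={x3,x20,x28} U26={x2,x10,x16} U34={x4,x11,x31} U35={x3,x25,x34} U36={x11,x27,x34} U45={x14,x19,x28,x32} U46={x11,x16,x17} U56={x23,x34,x35}
  U123={x6} U126={x2} U134={x4} U145={x14} U156={x23} U235={x3} U245={x28} U246={x16} U346={x11} U356={x34}
C dims 6,15,10; δ0: rk 6, SNF 1^5·2; δ1: rk 9, SNF 1^9
Ȟ^0: (6−6)−0=0 ⇒ 0
Ȟ^1: (15−9)−6=0 plus torsion [2] ⇒ Z/2
Ȟ^2: (10−0)−9=1 ⇒ Z

Ȟ^0 = 0, Ȟ^1 = Z/2 and Ȟ^2 = Z


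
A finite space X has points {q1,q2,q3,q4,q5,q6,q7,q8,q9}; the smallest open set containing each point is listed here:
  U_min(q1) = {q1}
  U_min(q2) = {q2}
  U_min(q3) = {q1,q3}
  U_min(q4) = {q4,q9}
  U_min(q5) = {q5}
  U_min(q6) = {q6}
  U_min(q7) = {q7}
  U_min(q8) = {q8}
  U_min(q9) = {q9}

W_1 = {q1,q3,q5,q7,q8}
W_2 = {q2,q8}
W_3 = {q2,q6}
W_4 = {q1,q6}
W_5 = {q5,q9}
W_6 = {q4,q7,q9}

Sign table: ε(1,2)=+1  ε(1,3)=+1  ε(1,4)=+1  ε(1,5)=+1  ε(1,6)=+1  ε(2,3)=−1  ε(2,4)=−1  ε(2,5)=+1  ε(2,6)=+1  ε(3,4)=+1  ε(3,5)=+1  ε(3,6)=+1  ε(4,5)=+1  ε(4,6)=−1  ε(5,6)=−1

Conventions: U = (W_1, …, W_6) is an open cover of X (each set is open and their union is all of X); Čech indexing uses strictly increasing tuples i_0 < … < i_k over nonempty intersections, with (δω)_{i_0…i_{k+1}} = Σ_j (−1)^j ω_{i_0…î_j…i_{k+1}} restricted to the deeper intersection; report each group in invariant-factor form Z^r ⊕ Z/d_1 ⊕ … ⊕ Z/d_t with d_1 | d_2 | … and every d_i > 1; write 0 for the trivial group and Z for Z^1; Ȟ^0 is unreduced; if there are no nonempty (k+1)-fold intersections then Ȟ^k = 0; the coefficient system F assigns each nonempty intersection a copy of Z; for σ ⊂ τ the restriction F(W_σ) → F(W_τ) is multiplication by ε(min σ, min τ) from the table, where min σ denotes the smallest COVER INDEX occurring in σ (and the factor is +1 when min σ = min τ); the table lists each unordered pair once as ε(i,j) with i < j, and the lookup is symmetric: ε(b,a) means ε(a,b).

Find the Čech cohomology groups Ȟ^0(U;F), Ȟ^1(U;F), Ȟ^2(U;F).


nerve of the cover:
  W12={q8} W14={q1} W15={q5} W16={q7} W23={q2} W34={q6} W56={q9}
C dims 6,7; δ0: rk 6, SNF 1^5·2
Ȟ^0 = (6 − 6) − 0 = 0, so Ȟ^0 ≅ 0
Ȟ^1 = (7 − 0) − 6 = 1 plus torsion [2], so Ȟ^1 ≅ Z ⊕ Z/2
Ȟ^2 = (0 − 0) − 0 = 0, so Ȟ^2 ≅ 0

Ȟ^0 ≅ 0, Ȟ^1 ≅ Z ⊕ Z/2 and Ȟ^2 ≅ 0


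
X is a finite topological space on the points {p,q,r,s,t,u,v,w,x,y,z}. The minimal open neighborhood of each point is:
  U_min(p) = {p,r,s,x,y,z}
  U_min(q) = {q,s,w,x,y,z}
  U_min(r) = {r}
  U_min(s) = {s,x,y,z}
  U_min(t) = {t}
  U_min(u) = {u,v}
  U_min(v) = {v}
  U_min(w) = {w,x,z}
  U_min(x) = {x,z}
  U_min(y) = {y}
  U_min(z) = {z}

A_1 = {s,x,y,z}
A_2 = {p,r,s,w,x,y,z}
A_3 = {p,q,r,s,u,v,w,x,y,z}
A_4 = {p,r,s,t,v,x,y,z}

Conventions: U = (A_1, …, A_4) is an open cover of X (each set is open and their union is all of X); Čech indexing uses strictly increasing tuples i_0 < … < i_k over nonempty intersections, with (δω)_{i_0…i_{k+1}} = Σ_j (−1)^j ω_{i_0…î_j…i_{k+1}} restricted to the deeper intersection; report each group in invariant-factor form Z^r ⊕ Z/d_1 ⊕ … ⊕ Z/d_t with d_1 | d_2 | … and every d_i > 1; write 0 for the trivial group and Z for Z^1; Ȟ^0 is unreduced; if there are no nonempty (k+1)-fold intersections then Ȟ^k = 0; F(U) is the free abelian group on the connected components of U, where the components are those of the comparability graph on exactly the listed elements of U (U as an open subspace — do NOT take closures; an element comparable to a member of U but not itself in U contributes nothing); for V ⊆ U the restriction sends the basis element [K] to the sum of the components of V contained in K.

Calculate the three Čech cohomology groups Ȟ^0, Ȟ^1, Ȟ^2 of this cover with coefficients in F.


Ȟ^0 ≅ Z^3; Ȟ^1 ≅ 0; Ȟ^2 ≅ 0

nonempty overlaps:
  A12={s,x,y,z} A13={s,x,y,z} A14={s,x,y,z} A23={p,r,s,w,x,y,z} A24={p,r,s,x,y,z} A34={p,r,s,v,x,y,z}
  A123={s,x,y,z} A124={s,x,y,z} A134={s,x,y,z} A234={p,r,s,x,y,z}
  A1234={s,x,y,z}
components per intersection:
  A1: {s,x,y,z}
  A2: {p,r,s,w,x,y,z}
  A3: {p,q,r,s,w,x,y,z} {u,v}
  A4: {p,r,s,x,y,z} {t} {v}
  A12: {s,x,y,z}
  A13: {s,x,y,z}
  A14: {s,x,y,z}
  A23: {p,r,s,w,x,y,z}
  A24: {p,r,s,x,y,z}
  A34: {p,r,s,x,y,z} {v}
  A123: {s,x,y,z}
  A124: {s,x,y,z}
  A134: {s,x,y,z}
  A234: {p,r,s,x,y,z}
  A1234: {s,x,y,z}
C dims 7,7,4,1; δ0: rk 4, SNF 1^4; δ1: rk 3, SNF 1^3; δ2: rk 1, SNF 1^1
degree 0: 7−4−0 = 3 → Ȟ^0 ≅ Z^3
degree 1: 7−3−4 = 0 → Ȟ^1 ≅ 0
degree 2: 4−1−3 = 0 → Ȟ^2 ≅ 0


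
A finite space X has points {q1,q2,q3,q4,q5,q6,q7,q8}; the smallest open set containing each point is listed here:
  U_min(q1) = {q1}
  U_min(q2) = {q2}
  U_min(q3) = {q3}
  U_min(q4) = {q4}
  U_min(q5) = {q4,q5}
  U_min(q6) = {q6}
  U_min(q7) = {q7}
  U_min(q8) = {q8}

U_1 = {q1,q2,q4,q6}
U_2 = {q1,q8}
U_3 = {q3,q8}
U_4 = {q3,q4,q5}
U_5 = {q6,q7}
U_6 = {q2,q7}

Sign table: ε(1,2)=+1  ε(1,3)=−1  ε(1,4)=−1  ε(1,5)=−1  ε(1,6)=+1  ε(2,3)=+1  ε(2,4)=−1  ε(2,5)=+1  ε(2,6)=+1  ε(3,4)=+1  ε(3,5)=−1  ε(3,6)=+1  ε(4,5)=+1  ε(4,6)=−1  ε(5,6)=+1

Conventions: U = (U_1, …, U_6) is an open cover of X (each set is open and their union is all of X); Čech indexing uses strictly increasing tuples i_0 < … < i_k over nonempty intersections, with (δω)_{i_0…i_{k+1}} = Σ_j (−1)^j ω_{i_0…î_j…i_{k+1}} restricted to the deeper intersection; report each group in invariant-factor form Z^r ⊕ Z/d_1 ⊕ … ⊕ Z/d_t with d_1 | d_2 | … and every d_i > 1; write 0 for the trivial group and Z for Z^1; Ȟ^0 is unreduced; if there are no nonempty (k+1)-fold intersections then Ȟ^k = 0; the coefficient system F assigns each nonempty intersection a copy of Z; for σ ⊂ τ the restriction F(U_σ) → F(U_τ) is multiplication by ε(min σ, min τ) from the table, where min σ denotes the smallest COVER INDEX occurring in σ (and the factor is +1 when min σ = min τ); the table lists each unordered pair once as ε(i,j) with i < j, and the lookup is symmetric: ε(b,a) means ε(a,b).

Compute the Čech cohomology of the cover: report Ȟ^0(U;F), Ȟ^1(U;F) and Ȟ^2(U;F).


Ȟ^0 ≅ 0, Ȟ^1 ≅ Z ⊕ Z/2, Ȟ^2 ≅ 0

nonempty overlaps:
  U12={q1} U14={q4} U15={q6} U16={q2} U23={q8} U34={q3} U56={q7}
C dims 6,7; δ0: rk 6, SNF 1^5·2
degree 0: 6−6−0 = 0 → Ȟ^0 ≅ 0
degree 1: 7−0−6 = 1 plus torsion [2] → Ȟ^1 ≅ Z ⊕ Z/2
degree 2: 0−0−0 = 0 → Ȟ^2 ≅ 0
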